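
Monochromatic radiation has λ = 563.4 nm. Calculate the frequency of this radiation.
5.3211e+14 Hz

Using the wave equation: c = fλ

Solving for frequency:
f = c/λ = (3×10⁸ m/s) / (563.4×10⁻⁹ m)
f = 5.3211e+14 Hz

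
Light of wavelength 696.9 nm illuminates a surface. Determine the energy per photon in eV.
1.7791 eV

Using E = hf = hc/λ:

E = hc/λ = (6.626×10⁻³⁴ J·s)(3×10⁸ m/s) / (696.9×10⁻⁹ m)
E = 1.7791 eV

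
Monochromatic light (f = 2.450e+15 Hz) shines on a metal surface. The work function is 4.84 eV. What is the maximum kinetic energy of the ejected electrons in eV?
5.2924 eV

Using Einstein's photoelectric equation: KE_max = hf - φ

First, calculate the photon energy:
E_photon = hf = (6.626×10⁻³⁴ J·s)(2.450e+15 Hz)
E_photon = 10.1324 eV

Then, the maximum kinetic energy:
KE_max = E_photon - φ = 10.1324 eV - 4.84 eV = 5.2924 eV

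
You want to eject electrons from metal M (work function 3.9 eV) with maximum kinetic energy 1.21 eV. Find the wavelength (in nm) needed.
242.63 nm

From Einstein's equation: KE_max = hc/λ - φ

Rearranging for λ:
hc/λ = KE_max + φ
λ = hc/(KE_max + φ)

Required photon energy:
E_photon = KE_max + φ = 1.21 + 3.9 = 5.11 eV

Required wavelength:
λ = hc/E_photon = (6.626×10⁻³⁴)(3×10⁸) / (5.11 × 1.602×10⁻¹⁹)
λ = 242.63 nm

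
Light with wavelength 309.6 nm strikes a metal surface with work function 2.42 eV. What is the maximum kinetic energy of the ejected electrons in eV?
1.5847 eV

Using Einstein's photoelectric equation: KE_max = hf - φ = hc/λ - φ

First, calculate the photon energy:
E_photon = hc/λ = (6.626×10⁻³⁴ J·s)(3×10⁸ m/s) / (309.6×10⁻⁹ m)
E_photon = 4.0047 eV

Then, the maximum kinetic energy:
KE_max = E_photon - φ = 4.0047 eV - 2.42 eV = 1.5847 eV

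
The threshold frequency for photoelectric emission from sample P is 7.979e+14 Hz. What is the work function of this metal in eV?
3.30 eV

At the threshold frequency, photon energy equals work function:
φ = hf₀

Calculating:
φ = (6.626×10⁻³⁴ J·s)(7.979e+14 Hz)
φ = 3.30 eV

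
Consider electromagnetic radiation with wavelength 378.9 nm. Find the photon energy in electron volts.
3.2722 eV

Using E = hf = hc/λ:

E = hc/λ = (6.626×10⁻³⁴ J·s)(3×10⁸ m/s) / (378.9×10⁻⁹ m)
E = 3.2722 eV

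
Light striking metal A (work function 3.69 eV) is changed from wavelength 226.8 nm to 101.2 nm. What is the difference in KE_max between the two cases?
6.7847 eV

Using Einstein's equation: KE_max = hc/λ - φ

For λ₁ = 226.8 nm:
KE₁ = hc/λ₁ - φ = 5.4667 - 3.69 = 1.7767 eV

For λ₂ = 101.2 nm:
KE₂ = hc/λ₂ - φ = 12.2514 - 3.69 = 8.5614 eV

Change in KE:
ΔKE = KE₂ - KE₁ = 8.5614 - 1.7767 = 6.7847 eV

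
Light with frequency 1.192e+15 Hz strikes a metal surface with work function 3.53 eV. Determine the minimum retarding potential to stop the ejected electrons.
1.3997 V

The stopping potential V_s satisfies: eV_s = KE_max

First, find KE_max using Einstein's equation:
E_photon = hf = (6.626×10⁻³⁴ J·s)(1.192e+15 Hz) = 4.9297 eV
KE_max = E_photon - φ = 4.9297 - 3.53 = 1.3997 eV

Since eV_s = KE_max:
V_s = KE_max/e = 1.3997 V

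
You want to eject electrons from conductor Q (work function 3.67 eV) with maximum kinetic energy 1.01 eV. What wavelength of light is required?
264.92 nm

From Einstein's equation: KE_max = hc/λ - φ

Rearranging for λ:
hc/λ = KE_max + φ
λ = hc/(KE_max + φ)

Required photon energy:
E_photon = KE_max + φ = 1.01 + 3.67 = 4.68 eV

Required wavelength:
λ = hc/E_photon = (6.626×10⁻³⁴)(3×10⁸) / (4.68 × 1.602×10⁻¹⁹)
λ = 264.92 nm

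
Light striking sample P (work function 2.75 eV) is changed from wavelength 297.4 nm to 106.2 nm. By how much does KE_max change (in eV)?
7.5057 eV

Using Einstein's equation: KE_max = hc/λ - φ

For λ₁ = 297.4 nm:
KE₁ = hc/λ₁ - φ = 4.1689 - 2.75 = 1.4189 eV

For λ₂ = 106.2 nm:
KE₂ = hc/λ₂ - φ = 11.6746 - 2.75 = 8.9246 eV

Change in KE:
ΔKE = KE₂ - KE₁ = 8.9246 - 1.4189 = 7.5057 eV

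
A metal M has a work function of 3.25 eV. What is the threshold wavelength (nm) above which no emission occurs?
381.49 nm

The threshold wavelength is when the photon energy equals the work function:
hc/λ₀ = φ

Solving for λ₀:
λ₀ = hc/φ = (6.626×10⁻³⁴ J·s)(3×10⁸ m/s) / (3.25 eV × 1.602×10⁻¹⁹ J/eV)
λ₀ = 381.49 nm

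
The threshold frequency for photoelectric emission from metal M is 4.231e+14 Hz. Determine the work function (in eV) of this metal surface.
1.75 eV

At the threshold frequency, photon energy equals work function:
φ = hf₀

Calculating:
φ = (6.626×10⁻³⁴ J·s)(4.231e+14 Hz)
φ = 1.75 eV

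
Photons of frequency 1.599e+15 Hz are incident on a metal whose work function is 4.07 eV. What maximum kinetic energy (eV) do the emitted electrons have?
2.5429 eV

Using Einstein's photoelectric equation: KE_max = hf - φ

First, calculate the photon energy:
E_photon = hf = (6.626×10⁻³⁴ J·s)(1.599e+15 Hz)
E_photon = 6.6129 eV

Then, the maximum kinetic energy:
KE_max = E_photon - φ = 6.6129 eV - 4.07 eV = 2.5429 eV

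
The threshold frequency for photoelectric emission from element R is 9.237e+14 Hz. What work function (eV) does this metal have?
3.82 eV

At the threshold frequency, photon energy equals work function:
φ = hf₀

Calculating:
φ = (6.626×10⁻³⁴ J·s)(9.237e+14 Hz)
φ = 3.82 eV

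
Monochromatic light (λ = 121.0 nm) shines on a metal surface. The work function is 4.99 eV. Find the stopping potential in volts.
5.2566 V

The stopping potential V_s satisfies: eV_s = KE_max

First, find KE_max using Einstein's equation:
E_photon = hc/λ = 10.2466 eV
KE_max = E_photon - φ = 10.2466 - 4.99 = 5.2566 eV

Since eV_s = KE_max:
V_s = KE_max/e = 5.2566 V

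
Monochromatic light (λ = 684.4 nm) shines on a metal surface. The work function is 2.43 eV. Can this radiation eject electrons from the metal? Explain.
No

For photoemission, the photon energy must exceed the work function.

Photon energy: E = hc/λ = 1.8116 eV
Work function: φ = 2.43 eV

Since E_photon (1.8116 eV) < φ (2.43 eV), photoemission will NOT occur.
The threshold wavelength is λ₀ = hc/φ = 510.2 nm.
Since 684.4 nm > 510.2 nm, the photons lack sufficient energy.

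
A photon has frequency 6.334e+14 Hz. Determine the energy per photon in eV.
2.6195 eV

Using E = hf:

E = hf = (6.626×10⁻³⁴ J·s)(6.334e+14 Hz)
E = 2.6195 eV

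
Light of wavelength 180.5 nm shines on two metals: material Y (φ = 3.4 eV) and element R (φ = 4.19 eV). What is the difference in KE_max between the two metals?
0.7900 eV

Using KE_max = hc/λ - φ for each metal:

Photon energy: E = hc/λ = 6.8689 eV

For material Y (φ₁ = 3.4 eV):
KE₁ = E - φ₁ = 6.8689 - 3.4 = 3.4689 eV

For element R (φ₂ = 4.19 eV):
KE₂ = E - φ₂ = 6.8689 - 4.19 = 2.6789 eV

Difference:
ΔKE = KE₁ - KE₂ = 3.4689 - 2.6789 = 0.7900 eV

Note: The difference equals the difference in work functions: 4.19 - 3.4 = 0.79 eV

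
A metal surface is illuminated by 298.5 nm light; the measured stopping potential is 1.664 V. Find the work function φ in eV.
2.49 eV

The stopping potential gives the maximum kinetic energy: KE_max = eV_s = 1.664 eV

From Einstein's photoelectric equation: KE_max = hc/λ - φ
Rearranging: φ = hc/λ - KE_max

Calculate photon energy:
E_photon = hc/λ = (6.626×10⁻³⁴ J·s)(3×10⁸ m/s) / (298.5×10⁻⁹ m) = 4.1536 eV

Therefore:
φ = 4.1536 - 1.664 = 2.49 eV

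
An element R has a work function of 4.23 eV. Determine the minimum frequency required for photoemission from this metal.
1.0228e+15 Hz

The threshold frequency is when the photon energy equals the work function:
hf₀ = φ

Solving for f₀:
f₀ = φ/h = (4.23 eV × 1.602×10⁻¹⁹ J/eV) / (6.626×10⁻³⁴ J·s)
f₀ = 1.0228e+15 Hz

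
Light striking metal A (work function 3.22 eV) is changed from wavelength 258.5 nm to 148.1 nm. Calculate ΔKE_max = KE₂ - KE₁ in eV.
3.5754 eV

Using Einstein's equation: KE_max = hc/λ - φ

For λ₁ = 258.5 nm:
KE₁ = hc/λ₁ - φ = 4.7963 - 3.22 = 1.5763 eV

For λ₂ = 148.1 nm:
KE₂ = hc/λ₂ - φ = 8.3717 - 3.22 = 5.1517 eV

Change in KE:
ΔKE = KE₂ - KE₁ = 5.1517 - 1.5763 = 3.5754 eV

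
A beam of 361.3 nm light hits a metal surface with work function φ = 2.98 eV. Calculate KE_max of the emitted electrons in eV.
0.4516 eV

Using Einstein's photoelectric equation: KE_max = hf - φ = hc/λ - φ

First, calculate the photon energy:
E_photon = hc/λ = (6.626×10⁻³⁴ J·s)(3×10⁸ m/s) / (361.3×10⁻⁹ m)
E_photon = 3.4316 eV

Then, the maximum kinetic energy:
KE_max = E_photon - φ = 3.4316 eV - 2.98 eV = 0.4516 eV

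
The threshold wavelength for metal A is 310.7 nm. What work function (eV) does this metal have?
3.99 eV

At the threshold wavelength, photon energy equals work function:
φ = hc/λ₀

Calculating:
φ = (6.626×10⁻³⁴ J·s)(3×10⁸ m/s) / (310.7×10⁻⁹ m)
φ = 3.99 eV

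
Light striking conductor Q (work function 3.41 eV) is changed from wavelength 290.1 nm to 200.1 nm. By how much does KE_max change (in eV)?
1.9223 eV

Using Einstein's equation: KE_max = hc/λ - φ

For λ₁ = 290.1 nm:
KE₁ = hc/λ₁ - φ = 4.2738 - 3.41 = 0.8638 eV

For λ₂ = 200.1 nm:
KE₂ = hc/λ₂ - φ = 6.1961 - 3.41 = 2.7861 eV

Change in KE:
ΔKE = KE₂ - KE₁ = 2.7861 - 0.8638 = 1.9223 eV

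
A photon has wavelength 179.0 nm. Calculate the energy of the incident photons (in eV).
6.9265 eV

Using E = hf = hc/λ:

E = hc/λ = (6.626×10⁻³⁴ J·s)(3×10⁸ m/s) / (179.0×10⁻⁹ m)
E = 6.9265 eV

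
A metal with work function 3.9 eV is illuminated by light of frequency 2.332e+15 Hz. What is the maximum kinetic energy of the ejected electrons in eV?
5.7444 eV

Using Einstein's photoelectric equation: KE_max = hf - φ

First, calculate the photon energy:
E_photon = hf = (6.626×10⁻³⁴ J·s)(2.332e+15 Hz)
E_photon = 9.6444 eV

Then, the maximum kinetic energy:
KE_max = E_photon - φ = 9.6444 eV - 3.9 eV = 5.7444 eV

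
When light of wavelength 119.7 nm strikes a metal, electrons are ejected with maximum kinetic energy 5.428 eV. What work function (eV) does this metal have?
4.93 eV

From Einstein's photoelectric equation: KE_max = hf - φ = hc/λ - φ

Rearranging for φ:
φ = hc/λ - KE_max

Calculate photon energy:
E_photon = hc/λ = 10.3579 eV

Therefore:
φ = 10.3579 - 5.428 = 4.93 eV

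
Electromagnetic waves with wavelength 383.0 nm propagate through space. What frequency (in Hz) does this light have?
7.8275e+14 Hz

Using the wave equation: c = fλ

Solving for frequency:
f = c/λ = (3×10⁸ m/s) / (383.0×10⁻⁹ m)
f = 7.8275e+14 Hz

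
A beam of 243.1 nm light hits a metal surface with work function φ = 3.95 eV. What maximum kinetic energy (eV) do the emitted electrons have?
1.1501 eV

Using Einstein's photoelectric equation: KE_max = hf - φ = hc/λ - φ

First, calculate the photon energy:
E_photon = hc/λ = (6.626×10⁻³⁴ J·s)(3×10⁸ m/s) / (243.1×10⁻⁹ m)
E_photon = 5.1001 eV

Then, the maximum kinetic energy:
KE_max = E_photon - φ = 5.1001 eV - 3.95 eV = 1.1501 eV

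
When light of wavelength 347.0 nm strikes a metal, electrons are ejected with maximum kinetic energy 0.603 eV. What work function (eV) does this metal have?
2.97 eV

From Einstein's photoelectric equation: KE_max = hf - φ = hc/λ - φ

Rearranging for φ:
φ = hc/λ - KE_max

Calculate photon energy:
E_photon = hc/λ = 3.5730 eV

Therefore:
φ = 3.5730 - 0.603 = 2.97 eV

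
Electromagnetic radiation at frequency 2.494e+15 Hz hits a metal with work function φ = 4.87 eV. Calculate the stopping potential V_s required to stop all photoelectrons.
5.4444 V

The stopping potential V_s satisfies: eV_s = KE_max

First, find KE_max using Einstein's equation:
E_photon = hf = (6.626×10⁻³⁴ J·s)(2.494e+15 Hz) = 10.3144 eV
KE_max = E_photon - φ = 10.3144 - 4.87 = 5.4444 eV

Since eV_s = KE_max:
V_s = KE_max/e = 5.4444 V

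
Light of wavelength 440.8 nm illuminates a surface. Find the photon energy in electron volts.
2.8127 eV

Using E = hf = hc/λ:

E = hc/λ = (6.626×10⁻³⁴ J·s)(3×10⁸ m/s) / (440.8×10⁻⁹ m)
E = 2.8127 eV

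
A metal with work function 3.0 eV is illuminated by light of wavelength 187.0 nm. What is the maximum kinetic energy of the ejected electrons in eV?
3.6302 eV

Using Einstein's photoelectric equation: KE_max = hf - φ = hc/λ - φ

First, calculate the photon energy:
E_photon = hc/λ = (6.626×10⁻³⁴ J·s)(3×10⁸ m/s) / (187.0×10⁻⁹ m)
E_photon = 6.6302 eV

Then, the maximum kinetic energy:
KE_max = E_photon - φ = 6.6302 eV - 3.0 eV = 3.6302 eV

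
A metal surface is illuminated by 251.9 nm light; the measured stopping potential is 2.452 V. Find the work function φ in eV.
2.47 eV

The stopping potential gives the maximum kinetic energy: KE_max = eV_s = 2.452 eV

From Einstein's photoelectric equation: KE_max = hc/λ - φ
Rearranging: φ = hc/λ - KE_max

Calculate photon energy:
E_photon = hc/λ = (6.626×10⁻³⁴ J·s)(3×10⁸ m/s) / (251.9×10⁻⁹ m) = 4.9220 eV

Therefore:
φ = 4.9220 - 2.452 = 2.47 eV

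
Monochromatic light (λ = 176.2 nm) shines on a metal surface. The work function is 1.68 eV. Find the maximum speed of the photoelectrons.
1.3727e+06 m/s

First, find the maximum kinetic energy:
E_photon = hc/λ = 7.0366 eV
KE_max = E_photon - φ = 7.0366 - 1.68 = 5.3566 eV

Convert to Joules: KE_max = 5.3566 × 1.602×10⁻¹⁹ J = 8.5822e-19 J

Then use KE = ½mv² to find velocity:
v = √(2·KE/m) = √(2 × 8.5822e-19 J / 9.109e-31 kg)
v = 1.3727e+06 m/s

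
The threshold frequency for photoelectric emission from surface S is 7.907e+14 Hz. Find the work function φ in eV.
3.27 eV

At the threshold frequency, photon energy equals work function:
φ = hf₀

Calculating:
φ = (6.626×10⁻³⁴ J·s)(7.907e+14 Hz)
φ = 3.27 eV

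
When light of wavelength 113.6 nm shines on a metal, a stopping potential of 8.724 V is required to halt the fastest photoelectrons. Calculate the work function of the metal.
2.19 eV

The stopping potential gives the maximum kinetic energy: KE_max = eV_s = 8.724 eV

From Einstein's photoelectric equation: KE_max = hc/λ - φ
Rearranging: φ = hc/λ - KE_max

Calculate photon energy:
E_photon = hc/λ = (6.626×10⁻³⁴ J·s)(3×10⁸ m/s) / (113.6×10⁻⁹ m) = 10.9141 eV

Therefore:
φ = 10.9141 - 8.724 = 2.19 eV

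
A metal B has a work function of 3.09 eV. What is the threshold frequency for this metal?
7.4716e+14 Hz

The threshold frequency is when the photon energy equals the work function:
hf₀ = φ

Solving for f₀:
f₀ = φ/h = (3.09 eV × 1.602×10⁻¹⁹ J/eV) / (6.626×10⁻³⁴ J·s)
f₀ = 7.4716e+14 Hz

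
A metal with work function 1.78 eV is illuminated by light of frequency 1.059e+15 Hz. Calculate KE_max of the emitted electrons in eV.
2.5997 eV

Using Einstein's photoelectric equation: KE_max = hf - φ

First, calculate the photon energy:
E_photon = hf = (6.626×10⁻³⁴ J·s)(1.059e+15 Hz)
E_photon = 4.3797 eV

Then, the maximum kinetic energy:
KE_max = E_photon - φ = 4.3797 eV - 1.78 eV = 2.5997 eV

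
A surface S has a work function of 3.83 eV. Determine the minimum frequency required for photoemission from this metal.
9.2609e+14 Hz

The threshold frequency is when the photon energy equals the work function:
hf₀ = φ

Solving for f₀:
f₀ = φ/h = (3.83 eV × 1.602×10⁻¹⁹ J/eV) / (6.626×10⁻³⁴ J·s)
f₀ = 9.2609e+14 Hz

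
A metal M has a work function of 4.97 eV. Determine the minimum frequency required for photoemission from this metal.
1.2017e+15 Hz

The threshold frequency is when the photon energy equals the work function:
hf₀ = φ

Solving for f₀:
f₀ = φ/h = (4.97 eV × 1.602×10⁻¹⁹ J/eV) / (6.626×10⁻³⁴ J·s)
f₀ = 1.2017e+15 Hz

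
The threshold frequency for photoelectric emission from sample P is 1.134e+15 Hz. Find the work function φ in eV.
4.69 eV

At the threshold frequency, photon energy equals work function:
φ = hf₀

Calculating:
φ = (6.626×10⁻³⁴ J·s)(1.134e+15 Hz)
φ = 4.69 eV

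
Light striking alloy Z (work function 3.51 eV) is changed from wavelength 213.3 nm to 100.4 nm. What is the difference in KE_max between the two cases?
6.5364 eV

Using Einstein's equation: KE_max = hc/λ - φ

For λ₁ = 213.3 nm:
KE₁ = hc/λ₁ - φ = 5.8127 - 3.51 = 2.3027 eV

For λ₂ = 100.4 nm:
KE₂ = hc/λ₂ - φ = 12.3490 - 3.51 = 8.8390 eV

Change in KE:
ΔKE = KE₂ - KE₁ = 8.8390 - 2.3027 = 6.5364 eV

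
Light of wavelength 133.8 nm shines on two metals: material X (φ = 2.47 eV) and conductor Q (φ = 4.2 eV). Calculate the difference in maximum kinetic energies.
1.7300 eV

Using KE_max = hc/λ - φ for each metal:

Photon energy: E = hc/λ = 9.2664 eV

For material X (φ₁ = 2.47 eV):
KE₁ = E - φ₁ = 9.2664 - 2.47 = 6.7964 eV

For conductor Q (φ₂ = 4.2 eV):
KE₂ = E - φ₂ = 9.2664 - 4.2 = 5.0664 eV

Difference:
ΔKE = KE₁ - KE₂ = 6.7964 - 5.0664 = 1.7300 eV

Note: The difference equals the difference in work functions: 4.2 - 2.47 = 1.73 eV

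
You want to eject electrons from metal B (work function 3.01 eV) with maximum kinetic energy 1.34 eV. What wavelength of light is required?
285.02 nm

From Einstein's equation: KE_max = hc/λ - φ

Rearranging for λ:
hc/λ = KE_max + φ
λ = hc/(KE_max + φ)

Required photon energy:
E_photon = KE_max + φ = 1.34 + 3.01 = 4.35 eV

Required wavelength:
λ = hc/E_photon = (6.626×10⁻³⁴)(3×10⁸) / (4.35 × 1.602×10⁻¹⁹)
λ = 285.02 nm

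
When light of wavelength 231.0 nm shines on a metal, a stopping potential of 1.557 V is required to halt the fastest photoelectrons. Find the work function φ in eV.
3.81 eV

The stopping potential gives the maximum kinetic energy: KE_max = eV_s = 1.557 eV

From Einstein's photoelectric equation: KE_max = hc/λ - φ
Rearranging: φ = hc/λ - KE_max

Calculate photon energy:
E_photon = hc/λ = (6.626×10⁻³⁴ J·s)(3×10⁸ m/s) / (231.0×10⁻⁹ m) = 5.3673 eV

Therefore:
φ = 5.3673 - 1.557 = 3.81 eV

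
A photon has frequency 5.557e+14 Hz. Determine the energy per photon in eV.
2.2982 eV

Using E = hf:

E = hf = (6.626×10⁻³⁴ J·s)(5.557e+14 Hz)
E = 2.2982 eV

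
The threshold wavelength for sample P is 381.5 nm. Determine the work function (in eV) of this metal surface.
3.25 eV

At the threshold wavelength, photon energy equals work function:
φ = hc/λ₀

Calculating:
φ = (6.626×10⁻³⁴ J·s)(3×10⁸ m/s) / (381.5×10⁻⁹ m)
φ = 3.25 eV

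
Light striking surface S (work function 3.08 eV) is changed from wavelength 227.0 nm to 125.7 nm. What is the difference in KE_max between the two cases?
4.4016 eV

Using Einstein's equation: KE_max = hc/λ - φ

For λ₁ = 227.0 nm:
KE₁ = hc/λ₁ - φ = 5.4619 - 3.08 = 2.3819 eV

For λ₂ = 125.7 nm:
KE₂ = hc/λ₂ - φ = 9.8635 - 3.08 = 6.7835 eV

Change in KE:
ΔKE = KE₂ - KE₁ = 6.7835 - 2.3819 = 4.4016 eV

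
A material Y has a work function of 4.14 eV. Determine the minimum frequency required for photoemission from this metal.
1.0010e+15 Hz

The threshold frequency is when the photon energy equals the work function:
hf₀ = φ

Solving for f₀:
f₀ = φ/h = (4.14 eV × 1.602×10⁻¹⁹ J/eV) / (6.626×10⁻³⁴ J·s)
f₀ = 1.0010e+15 Hz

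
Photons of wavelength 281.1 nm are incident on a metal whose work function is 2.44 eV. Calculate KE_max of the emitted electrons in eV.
1.9707 eV

Using Einstein's photoelectric equation: KE_max = hf - φ = hc/λ - φ

First, calculate the photon energy:
E_photon = hc/λ = (6.626×10⁻³⁴ J·s)(3×10⁸ m/s) / (281.1×10⁻⁹ m)
E_photon = 4.4107 eV

Then, the maximum kinetic energy:
KE_max = E_photon - φ = 4.4107 eV - 2.44 eV = 1.9707 eV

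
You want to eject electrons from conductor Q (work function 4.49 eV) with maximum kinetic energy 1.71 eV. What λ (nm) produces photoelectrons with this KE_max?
199.97 nm

From Einstein's equation: KE_max = hc/λ - φ

Rearranging for λ:
hc/λ = KE_max + φ
λ = hc/(KE_max + φ)

Required photon energy:
E_photon = KE_max + φ = 1.71 + 4.49 = 6.20 eV

Required wavelength:
λ = hc/E_photon = (6.626×10⁻³⁴)(3×10⁸) / (6.20 × 1.602×10⁻¹⁹)
λ = 199.97 nm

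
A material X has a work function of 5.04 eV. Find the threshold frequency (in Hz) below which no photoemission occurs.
1.2187e+15 Hz

The threshold frequency is when the photon energy equals the work function:
hf₀ = φ

Solving for f₀:
f₀ = φ/h = (5.04 eV × 1.602×10⁻¹⁹ J/eV) / (6.626×10⁻³⁴ J·s)
f₀ = 1.2187e+15 Hz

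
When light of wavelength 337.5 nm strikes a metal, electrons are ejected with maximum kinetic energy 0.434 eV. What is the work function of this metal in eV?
3.24 eV

From Einstein's photoelectric equation: KE_max = hf - φ = hc/λ - φ

Rearranging for φ:
φ = hc/λ - KE_max

Calculate photon energy:
E_photon = hc/λ = 3.6736 eV

Therefore:
φ = 3.6736 - 0.434 = 3.24 eV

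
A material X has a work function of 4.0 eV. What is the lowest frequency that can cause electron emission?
9.6720e+14 Hz

The threshold frequency is when the photon energy equals the work function:
hf₀ = φ

Solving for f₀:
f₀ = φ/h = (4.0 eV × 1.602×10⁻¹⁹ J/eV) / (6.626×10⁻³⁴ J·s)
f₀ = 9.6720e+14 Hz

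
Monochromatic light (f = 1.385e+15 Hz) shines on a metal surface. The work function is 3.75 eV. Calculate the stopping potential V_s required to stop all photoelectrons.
1.9779 V

The stopping potential V_s satisfies: eV_s = KE_max

First, find KE_max using Einstein's equation:
E_photon = hf = (6.626×10⁻³⁴ J·s)(1.385e+15 Hz) = 5.7279 eV
KE_max = E_photon - φ = 5.7279 - 3.75 = 1.9779 eV

Since eV_s = KE_max:
V_s = KE_max/e = 1.9779 V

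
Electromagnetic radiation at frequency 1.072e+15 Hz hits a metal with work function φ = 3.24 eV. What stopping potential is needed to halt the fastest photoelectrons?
1.1934 V

The stopping potential V_s satisfies: eV_s = KE_max

First, find KE_max using Einstein's equation:
E_photon = hf = (6.626×10⁻³⁴ J·s)(1.072e+15 Hz) = 4.4334 eV
KE_max = E_photon - φ = 4.4334 - 3.24 = 1.1934 eV

Since eV_s = KE_max:
V_s = KE_max/e = 1.1934 V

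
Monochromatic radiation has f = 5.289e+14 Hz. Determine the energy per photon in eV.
2.1874 eV

Using E = hf:

E = hf = (6.626×10⁻³⁴ J·s)(5.289e+14 Hz)
E = 2.1874 eV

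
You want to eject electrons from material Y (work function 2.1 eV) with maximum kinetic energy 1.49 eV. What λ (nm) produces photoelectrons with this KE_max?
345.36 nm

From Einstein's equation: KE_max = hc/λ - φ

Rearranging for λ:
hc/λ = KE_max + φ
λ = hc/(KE_max + φ)

Required photon energy:
E_photon = KE_max + φ = 1.49 + 2.1 = 3.59 eV

Required wavelength:
λ = hc/E_photon = (6.626×10⁻³⁴)(3×10⁸) / (3.59 × 1.602×10⁻¹⁹)
λ = 345.36 nm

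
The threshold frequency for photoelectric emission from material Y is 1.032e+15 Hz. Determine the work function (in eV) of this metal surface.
4.27 eV

At the threshold frequency, photon energy equals work function:
φ = hf₀

Calculating:
φ = (6.626×10⁻³⁴ J·s)(1.032e+15 Hz)
φ = 4.27 eV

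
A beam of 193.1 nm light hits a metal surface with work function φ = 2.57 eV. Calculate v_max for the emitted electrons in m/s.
1.1638e+06 m/s

First, find the maximum kinetic energy:
E_photon = hc/λ = 6.4207 eV
KE_max = E_photon - φ = 6.4207 - 2.57 = 3.8507 eV

Convert to Joules: KE_max = 3.8507 × 1.602×10⁻¹⁹ J = 6.1695e-19 J

Then use KE = ½mv² to find velocity:
v = √(2·KE/m) = √(2 × 6.1695e-19 J / 9.109e-31 kg)
v = 1.1638e+06 m/s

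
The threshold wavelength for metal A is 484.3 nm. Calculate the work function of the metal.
2.56 eV

At the threshold wavelength, photon energy equals work function:
φ = hc/λ₀

Calculating:
φ = (6.626×10⁻³⁴ J·s)(3×10⁸ m/s) / (484.3×10⁻⁹ m)
φ = 2.56 eV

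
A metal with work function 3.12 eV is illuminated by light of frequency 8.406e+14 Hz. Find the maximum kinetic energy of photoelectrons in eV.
0.3564 eV

Using Einstein's photoelectric equation: KE_max = hf - φ

First, calculate the photon energy:
E_photon = hf = (6.626×10⁻³⁴ J·s)(8.406e+14 Hz)
E_photon = 3.4764 eV

Then, the maximum kinetic energy:
KE_max = E_photon - φ = 3.4764 eV - 3.12 eV = 0.3564 eV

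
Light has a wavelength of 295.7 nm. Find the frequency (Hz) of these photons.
1.0138e+15 Hz

Using the wave equation: c = fλ

Solving for frequency:
f = c/λ = (3×10⁸ m/s) / (295.7×10⁻⁹ m)
f = 1.0138e+15 Hz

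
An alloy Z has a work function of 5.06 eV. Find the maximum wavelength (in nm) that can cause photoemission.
245.03 nm

The threshold wavelength is when the photon energy equals the work function:
hc/λ₀ = φ

Solving for λ₀:
λ₀ = hc/φ = (6.626×10⁻³⁴ J·s)(3×10⁸ m/s) / (5.06 eV × 1.602×10⁻¹⁹ J/eV)
λ₀ = 245.03 nm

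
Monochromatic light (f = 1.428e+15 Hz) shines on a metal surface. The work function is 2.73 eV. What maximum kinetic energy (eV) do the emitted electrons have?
3.1757 eV

Using Einstein's photoelectric equation: KE_max = hf - φ

First, calculate the photon energy:
E_photon = hf = (6.626×10⁻³⁴ J·s)(1.428e+15 Hz)
E_photon = 5.9057 eV

Then, the maximum kinetic energy:
KE_max = E_photon - φ = 5.9057 eV - 2.73 eV = 3.1757 eV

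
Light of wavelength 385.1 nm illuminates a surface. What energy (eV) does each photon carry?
3.2195 eV

Using E = hf = hc/λ:

E = hc/λ = (6.626×10⁻³⁴ J·s)(3×10⁸ m/s) / (385.1×10⁻⁹ m)
E = 3.2195 eV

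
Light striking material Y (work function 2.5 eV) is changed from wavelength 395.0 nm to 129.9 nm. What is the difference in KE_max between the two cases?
6.4057 eV

Using Einstein's equation: KE_max = hc/λ - φ

For λ₁ = 395.0 nm:
KE₁ = hc/λ₁ - φ = 3.1388 - 2.5 = 0.6388 eV

For λ₂ = 129.9 nm:
KE₂ = hc/λ₂ - φ = 9.5446 - 2.5 = 7.0446 eV

Change in KE:
ΔKE = KE₂ - KE₁ = 7.0446 - 0.6388 = 6.4057 eV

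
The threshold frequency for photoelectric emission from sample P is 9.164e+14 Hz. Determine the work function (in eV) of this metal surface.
3.79 eV

At the threshold frequency, photon energy equals work function:
φ = hf₀

Calculating:
φ = (6.626×10⁻³⁴ J·s)(9.164e+14 Hz)
φ = 3.79 eV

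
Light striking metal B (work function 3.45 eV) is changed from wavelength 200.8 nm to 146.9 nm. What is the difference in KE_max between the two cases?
2.2655 eV

Using Einstein's equation: KE_max = hc/λ - φ

For λ₁ = 200.8 nm:
KE₁ = hc/λ₁ - φ = 6.1745 - 3.45 = 2.7245 eV

For λ₂ = 146.9 nm:
KE₂ = hc/λ₂ - φ = 8.4400 - 3.45 = 4.9900 eV

Change in KE:
ΔKE = KE₂ - KE₁ = 4.9900 - 2.7245 = 2.2655 eV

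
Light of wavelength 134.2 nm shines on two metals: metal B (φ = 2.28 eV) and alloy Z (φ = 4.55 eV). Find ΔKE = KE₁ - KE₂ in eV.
2.2700 eV

Using KE_max = hc/λ - φ for each metal:

Photon energy: E = hc/λ = 9.2388 eV

For metal B (φ₁ = 2.28 eV):
KE₁ = E - φ₁ = 9.2388 - 2.28 = 6.9588 eV

For alloy Z (φ₂ = 4.55 eV):
KE₂ = E - φ₂ = 9.2388 - 4.55 = 4.6888 eV

Difference:
ΔKE = KE₁ - KE₂ = 6.9588 - 4.6888 = 2.2700 eV

Note: The difference equals the difference in work functions: 4.55 - 2.28 = 2.27 eV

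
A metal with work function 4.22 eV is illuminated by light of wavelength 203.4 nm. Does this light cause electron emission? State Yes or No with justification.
Yes

For photoemission, the photon energy must exceed the work function.

Photon energy: E = hc/λ = 6.0956 eV
Work function: φ = 4.22 eV

Since E_photon (6.0956 eV) > φ (4.22 eV), photoemission WILL occur.
The threshold wavelength is λ₀ = hc/φ = 293.8 nm.
Since 203.4 nm < 293.8 nm, the light has sufficient energy.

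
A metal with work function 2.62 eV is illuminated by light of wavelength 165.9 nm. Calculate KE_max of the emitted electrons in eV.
4.8534 eV

Using Einstein's photoelectric equation: KE_max = hf - φ = hc/λ - φ

First, calculate the photon energy:
E_photon = hc/λ = (6.626×10⁻³⁴ J·s)(3×10⁸ m/s) / (165.9×10⁻⁹ m)
E_photon = 7.4734 eV

Then, the maximum kinetic energy:
KE_max = E_photon - φ = 7.4734 eV - 2.62 eV = 4.8534 eV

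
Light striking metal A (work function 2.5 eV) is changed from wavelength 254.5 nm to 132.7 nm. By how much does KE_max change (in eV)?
4.4715 eV

Using Einstein's equation: KE_max = hc/λ - φ

For λ₁ = 254.5 nm:
KE₁ = hc/λ₁ - φ = 4.8717 - 2.5 = 2.3717 eV

For λ₂ = 132.7 nm:
KE₂ = hc/λ₂ - φ = 9.3432 - 2.5 = 6.8432 eV

Change in KE:
ΔKE = KE₂ - KE₁ = 6.8432 - 2.3717 = 4.4715 eV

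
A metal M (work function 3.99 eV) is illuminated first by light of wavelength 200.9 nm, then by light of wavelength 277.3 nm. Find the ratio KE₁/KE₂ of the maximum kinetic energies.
4.5341

Using Einstein's equation: KE_max = hc/λ - φ

For λ₁ = 200.9 nm:
E₁ = hc/λ₁ = 6.1714 eV
KE₁ = E₁ - φ = 6.1714 - 3.99 = 2.1814 eV

For λ₂ = 277.3 nm:
E₂ = hc/λ₂ = 4.4711 eV
KE₂ = E₂ - φ = 4.4711 - 3.99 = 0.4811 eV

Ratio: KE₁/KE₂ = 2.1814/0.4811 = 4.5341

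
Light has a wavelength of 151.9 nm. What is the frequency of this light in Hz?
1.9736e+15 Hz

Using the wave equation: c = fλ

Solving for frequency:
f = c/λ = (3×10⁸ m/s) / (151.9×10⁻⁹ m)
f = 1.9736e+15 Hz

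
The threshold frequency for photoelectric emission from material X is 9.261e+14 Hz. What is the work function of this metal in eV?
3.83 eV

At the threshold frequency, photon energy equals work function:
φ = hf₀

Calculating:
φ = (6.626×10⁻³⁴ J·s)(9.261e+14 Hz)
φ = 3.83 eV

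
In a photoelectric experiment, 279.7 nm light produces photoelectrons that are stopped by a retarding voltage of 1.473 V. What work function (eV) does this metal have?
2.96 eV

The stopping potential gives the maximum kinetic energy: KE_max = eV_s = 1.473 eV

From Einstein's photoelectric equation: KE_max = hc/λ - φ
Rearranging: φ = hc/λ - KE_max

Calculate photon energy:
E_photon = hc/λ = (6.626×10⁻³⁴ J·s)(3×10⁸ m/s) / (279.7×10⁻⁹ m) = 4.4328 eV

Therefore:
φ = 4.4328 - 1.473 = 2.96 eV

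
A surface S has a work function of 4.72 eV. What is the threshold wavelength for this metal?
262.68 nm

The threshold wavelength is when the photon energy equals the work function:
hc/λ₀ = φ

Solving for λ₀:
λ₀ = hc/φ = (6.626×10⁻³⁴ J·s)(3×10⁸ m/s) / (4.72 eV × 1.602×10⁻¹⁹ J/eV)
λ₀ = 262.68 nm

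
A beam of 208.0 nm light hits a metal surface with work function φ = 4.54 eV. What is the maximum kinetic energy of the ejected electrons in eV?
1.4208 eV

Using Einstein's photoelectric equation: KE_max = hf - φ = hc/λ - φ

First, calculate the photon energy:
E_photon = hc/λ = (6.626×10⁻³⁴ J·s)(3×10⁸ m/s) / (208.0×10⁻⁹ m)
E_photon = 5.9608 eV

Then, the maximum kinetic energy:
KE_max = E_photon - φ = 5.9608 eV - 4.54 eV = 1.4208 eV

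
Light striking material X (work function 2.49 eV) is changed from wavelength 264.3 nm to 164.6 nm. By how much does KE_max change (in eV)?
2.8414 eV

Using Einstein's equation: KE_max = hc/λ - φ

For λ₁ = 264.3 nm:
KE₁ = hc/λ₁ - φ = 4.6910 - 2.49 = 2.2010 eV

For λ₂ = 164.6 nm:
KE₂ = hc/λ₂ - φ = 7.5325 - 2.49 = 5.0425 eV

Change in KE:
ΔKE = KE₂ - KE₁ = 5.0425 - 2.2010 = 2.8414 eV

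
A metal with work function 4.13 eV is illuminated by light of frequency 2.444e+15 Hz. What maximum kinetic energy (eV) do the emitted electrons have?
5.9776 eV

Using Einstein's photoelectric equation: KE_max = hf - φ

First, calculate the photon energy:
E_photon = hf = (6.626×10⁻³⁴ J·s)(2.444e+15 Hz)
E_photon = 10.1076 eV

Then, the maximum kinetic energy:
KE_max = E_photon - φ = 10.1076 eV - 4.13 eV = 5.9776 eV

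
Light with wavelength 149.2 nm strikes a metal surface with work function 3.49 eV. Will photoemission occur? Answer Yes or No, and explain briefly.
Yes

For photoemission, the photon energy must exceed the work function.

Photon energy: E = hc/λ = 8.3099 eV
Work function: φ = 3.49 eV

Since E_photon (8.3099 eV) > φ (3.49 eV), photoemission WILL occur.
The threshold wavelength is λ₀ = hc/φ = 355.3 nm.
Since 149.2 nm < 355.3 nm, the light has sufficient energy.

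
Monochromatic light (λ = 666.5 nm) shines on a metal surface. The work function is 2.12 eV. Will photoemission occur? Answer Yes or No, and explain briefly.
No

For photoemission, the photon energy must exceed the work function.

Photon energy: E = hc/λ = 1.8602 eV
Work function: φ = 2.12 eV

Since E_photon (1.8602 eV) < φ (2.12 eV), photoemission will NOT occur.
The threshold wavelength is λ₀ = hc/φ = 584.8 nm.
Since 666.5 nm > 584.8 nm, the photons lack sufficient energy.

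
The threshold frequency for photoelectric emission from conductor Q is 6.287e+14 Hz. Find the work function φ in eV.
2.60 eV

At the threshold frequency, photon energy equals work function:
φ = hf₀

Calculating:
φ = (6.626×10⁻³⁴ J·s)(6.287e+14 Hz)
φ = 2.60 eV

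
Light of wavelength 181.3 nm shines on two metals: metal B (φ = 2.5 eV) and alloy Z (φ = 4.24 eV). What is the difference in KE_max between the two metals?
1.7400 eV

Using KE_max = hc/λ - φ for each metal:

Photon energy: E = hc/λ = 6.8386 eV

For metal B (φ₁ = 2.5 eV):
KE₁ = E - φ₁ = 6.8386 - 2.5 = 4.3386 eV

For alloy Z (φ₂ = 4.24 eV):
KE₂ = E - φ₂ = 6.8386 - 4.24 = 2.5986 eV

Difference:
ΔKE = KE₁ - KE₂ = 4.3386 - 2.5986 = 1.7400 eV

Note: The difference equals the difference in work functions: 4.24 - 2.5 = 1.74 eV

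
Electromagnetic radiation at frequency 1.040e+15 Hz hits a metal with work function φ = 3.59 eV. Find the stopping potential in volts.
0.7111 V

The stopping potential V_s satisfies: eV_s = KE_max

First, find KE_max using Einstein's equation:
E_photon = hf = (6.626×10⁻³⁴ J·s)(1.040e+15 Hz) = 4.3011 eV
KE_max = E_photon - φ = 4.3011 - 3.59 = 0.7111 eV

Since eV_s = KE_max:
V_s = KE_max/e = 0.7111 V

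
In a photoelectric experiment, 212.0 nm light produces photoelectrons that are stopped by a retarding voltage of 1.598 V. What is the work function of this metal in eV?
4.25 eV

The stopping potential gives the maximum kinetic energy: KE_max = eV_s = 1.598 eV

From Einstein's photoelectric equation: KE_max = hc/λ - φ
Rearranging: φ = hc/λ - KE_max

Calculate photon energy:
E_photon = hc/λ = (6.626×10⁻³⁴ J·s)(3×10⁸ m/s) / (212.0×10⁻⁹ m) = 5.8483 eV

Therefore:
φ = 5.8483 - 1.598 = 4.25 eV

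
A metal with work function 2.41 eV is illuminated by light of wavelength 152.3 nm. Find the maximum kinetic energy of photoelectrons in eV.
5.7308 eV

Using Einstein's photoelectric equation: KE_max = hf - φ = hc/λ - φ

First, calculate the photon energy:
E_photon = hc/λ = (6.626×10⁻³⁴ J·s)(3×10⁸ m/s) / (152.3×10⁻⁹ m)
E_photon = 8.1408 eV

Then, the maximum kinetic energy:
KE_max = E_photon - φ = 8.1408 eV - 2.41 eV = 5.7308 eV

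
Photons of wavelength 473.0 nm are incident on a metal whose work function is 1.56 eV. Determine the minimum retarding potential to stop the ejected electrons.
1.0612 V

The stopping potential V_s satisfies: eV_s = KE_max

First, find KE_max using Einstein's equation:
E_photon = hc/λ = 2.6212 eV
KE_max = E_photon - φ = 2.6212 - 1.56 = 1.0612 eV

Since eV_s = KE_max:
V_s = KE_max/e = 1.0612 V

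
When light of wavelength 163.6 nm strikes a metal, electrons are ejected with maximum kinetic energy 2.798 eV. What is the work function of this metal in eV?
4.78 eV

From Einstein's photoelectric equation: KE_max = hf - φ = hc/λ - φ

Rearranging for φ:
φ = hc/λ - KE_max

Calculate photon energy:
E_photon = hc/λ = 7.5785 eV

Therefore:
φ = 7.5785 - 2.798 = 4.78 eV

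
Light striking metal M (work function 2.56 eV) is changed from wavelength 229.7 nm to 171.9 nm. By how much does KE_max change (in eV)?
1.8149 eV

Using Einstein's equation: KE_max = hc/λ - φ

For λ₁ = 229.7 nm:
KE₁ = hc/λ₁ - φ = 5.3977 - 2.56 = 2.8377 eV

For λ₂ = 171.9 nm:
KE₂ = hc/λ₂ - φ = 7.2126 - 2.56 = 4.6526 eV

Change in KE:
ΔKE = KE₂ - KE₁ = 4.6526 - 2.8377 = 1.8149 eV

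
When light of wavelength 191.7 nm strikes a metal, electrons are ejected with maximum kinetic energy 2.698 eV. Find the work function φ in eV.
3.77 eV

From Einstein's photoelectric equation: KE_max = hf - φ = hc/λ - φ

Rearranging for φ:
φ = hc/λ - KE_max

Calculate photon energy:
E_photon = hc/λ = 6.4676 eV

Therefore:
φ = 6.4676 - 2.698 = 3.77 eV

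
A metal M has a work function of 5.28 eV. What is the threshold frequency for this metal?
1.2767e+15 Hz

The threshold frequency is when the photon energy equals the work function:
hf₀ = φ

Solving for f₀:
f₀ = φ/h = (5.28 eV × 1.602×10⁻¹⁹ J/eV) / (6.626×10⁻³⁴ J·s)
f₀ = 1.2767e+15 Hz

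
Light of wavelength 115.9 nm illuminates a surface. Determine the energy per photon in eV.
10.6975 eV

Using E = hf = hc/λ:

E = hc/λ = (6.626×10⁻³⁴ J·s)(3×10⁸ m/s) / (115.9×10⁻⁹ m)
E = 10.6975 eV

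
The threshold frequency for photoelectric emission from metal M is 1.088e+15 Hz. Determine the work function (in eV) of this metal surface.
4.50 eV

At the threshold frequency, photon energy equals work function:
φ = hf₀

Calculating:
φ = (6.626×10⁻³⁴ J·s)(1.088e+15 Hz)
φ = 4.50 eV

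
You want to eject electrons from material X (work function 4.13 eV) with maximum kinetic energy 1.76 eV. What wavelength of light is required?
210.50 nm

From Einstein's equation: KE_max = hc/λ - φ

Rearranging for λ:
hc/λ = KE_max + φ
λ = hc/(KE_max + φ)

Required photon energy:
E_photon = KE_max + φ = 1.76 + 4.13 = 5.89 eV

Required wavelength:
λ = hc/E_photon = (6.626×10⁻³⁴)(3×10⁸) / (5.89 × 1.602×10⁻¹⁹)
λ = 210.50 nm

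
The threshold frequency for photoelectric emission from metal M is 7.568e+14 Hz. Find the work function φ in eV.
3.13 eV

At the threshold frequency, photon energy equals work function:
φ = hf₀

Calculating:
φ = (6.626×10⁻³⁴ J·s)(7.568e+14 Hz)
φ = 3.13 eV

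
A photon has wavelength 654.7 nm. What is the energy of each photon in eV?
1.8938 eV

Using E = hf = hc/λ:

E = hc/λ = (6.626×10⁻³⁴ J·s)(3×10⁸ m/s) / (654.7×10⁻⁹ m)
E = 1.8938 eV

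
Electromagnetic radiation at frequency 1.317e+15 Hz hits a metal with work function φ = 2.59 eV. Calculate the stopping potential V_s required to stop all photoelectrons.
2.8567 V

The stopping potential V_s satisfies: eV_s = KE_max

First, find KE_max using Einstein's equation:
E_photon = hf = (6.626×10⁻³⁴ J·s)(1.317e+15 Hz) = 5.4467 eV
KE_max = E_photon - φ = 5.4467 - 2.59 = 2.8567 eV

Since eV_s = KE_max:
V_s = KE_max/e = 2.8567 V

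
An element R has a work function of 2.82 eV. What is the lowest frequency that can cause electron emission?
6.8187e+14 Hz

The threshold frequency is when the photon energy equals the work function:
hf₀ = φ

Solving for f₀:
f₀ = φ/h = (2.82 eV × 1.602×10⁻¹⁹ J/eV) / (6.626×10⁻³⁴ J·s)
f₀ = 6.8187e+14 Hz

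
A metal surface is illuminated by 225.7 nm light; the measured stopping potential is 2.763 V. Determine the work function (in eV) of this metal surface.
2.73 eV

The stopping potential gives the maximum kinetic energy: KE_max = eV_s = 2.763 eV

From Einstein's photoelectric equation: KE_max = hc/λ - φ
Rearranging: φ = hc/λ - KE_max

Calculate photon energy:
E_photon = hc/λ = (6.626×10⁻³⁴ J·s)(3×10⁸ m/s) / (225.7×10⁻⁹ m) = 5.4933 eV

Therefore:
φ = 5.4933 - 2.763 = 2.73 eV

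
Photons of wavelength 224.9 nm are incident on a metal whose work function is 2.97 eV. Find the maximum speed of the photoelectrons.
9.4577e+05 m/s

First, find the maximum kinetic energy:
E_photon = hc/λ = 5.5129 eV
KE_max = E_photon - φ = 5.5129 - 2.97 = 2.5429 eV

Convert to Joules: KE_max = 2.5429 × 1.602×10⁻¹⁹ J = 4.0741e-19 J

Then use KE = ½mv² to find velocity:
v = √(2·KE/m) = √(2 × 4.0741e-19 J / 9.109e-31 kg)
v = 9.4577e+05 m/s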